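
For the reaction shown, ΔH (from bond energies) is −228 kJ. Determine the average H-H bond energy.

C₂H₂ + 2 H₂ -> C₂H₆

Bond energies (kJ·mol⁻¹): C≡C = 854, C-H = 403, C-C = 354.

Let D be the H-H bond energy.
Σ(broken) = 1×854 + 2×403 + 2×D = 1660 + 2D
Σ(formed) = 1×354 + 6×403 = 2772
ΔH = Σ(broken) − Σ(formed) = (1660 + 2D) − (2772) = −1112 + 2D
Setting this equal to −228 kJ gives 2D = 884, so D = 442 kJ/mol.

D(H-H) ≈ 442 kJ/mol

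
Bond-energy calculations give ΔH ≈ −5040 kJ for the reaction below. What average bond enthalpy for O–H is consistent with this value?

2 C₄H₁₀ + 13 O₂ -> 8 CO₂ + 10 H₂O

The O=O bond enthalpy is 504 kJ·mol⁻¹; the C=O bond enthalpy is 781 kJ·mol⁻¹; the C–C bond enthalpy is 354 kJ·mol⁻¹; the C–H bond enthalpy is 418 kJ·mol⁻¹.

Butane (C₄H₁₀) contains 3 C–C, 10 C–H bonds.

Let D be the O–H bond energy.
Σ(broken) = 6×354 + 20×418 + 13×504 = 17036
Σ(formed) = 16×781 + 20×D = 12496 + 20D
ΔH = Σ(broken) − Σ(formed) = (17036) − (12496 + 20D) = +4540 − 20D
Setting this equal to −5040 kJ gives 20D = 9580, so D = 479 kJ/mol.

D(O–H) ≈ 479 kJ/mol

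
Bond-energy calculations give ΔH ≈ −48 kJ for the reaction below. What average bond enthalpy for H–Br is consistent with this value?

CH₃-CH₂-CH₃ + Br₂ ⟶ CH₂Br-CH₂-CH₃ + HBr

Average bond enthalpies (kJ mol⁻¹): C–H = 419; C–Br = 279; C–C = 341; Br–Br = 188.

Let D be the H–Br bond energy.
Σ(broken) = 1×188 + 2×341 + 8×419 = 4222
Σ(formed) = 1×279 + 2×341 + 7×419 + 1×D = 3894 + D
ΔH = Σ(broken) − Σ(formed) = (4222) − (3894 + D) = +328 − D
Setting this equal to −48 kJ gives D = 376 kJ/mol.

D(H–Br) ≈ 376 kJ/mol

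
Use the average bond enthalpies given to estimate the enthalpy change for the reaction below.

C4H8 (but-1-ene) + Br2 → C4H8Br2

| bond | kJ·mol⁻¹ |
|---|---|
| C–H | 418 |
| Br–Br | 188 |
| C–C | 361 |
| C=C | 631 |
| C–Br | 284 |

ΔH ≈ −110 kJ

Bonds broken (reactants):
  Br–Br: 1 × 188 = 188
  C–C: 2 × 361 = 722
  C–H: 8 × 418 = 3344
  C=C: 1 × 631 = 631
  Σ(broken) = 4885 kJ
Bonds formed (products):
  C–Br: 2 × 284 = 568
  C–C: 3 × 361 = 1083
  C–H: 8 × 418 = 3344
  Σ(formed) = 4995 kJ
ΔH = Σ(broken) − Σ(formed) = 4885 − 4995 = −110 kJ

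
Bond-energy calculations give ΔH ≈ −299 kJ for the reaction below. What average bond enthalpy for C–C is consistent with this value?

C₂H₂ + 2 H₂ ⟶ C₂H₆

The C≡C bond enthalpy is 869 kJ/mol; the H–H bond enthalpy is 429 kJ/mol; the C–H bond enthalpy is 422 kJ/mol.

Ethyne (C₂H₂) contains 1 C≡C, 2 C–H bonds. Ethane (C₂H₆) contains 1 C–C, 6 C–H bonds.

D(C–C) ≈ 338 kJ/mol

Let D be the C–C bond energy.
Σ(broken) = 1×869 + 2×422 + 2×429 = 2571
Σ(formed) = 1×D + 6×422 = 2532 + D
ΔH = Σ(broken) − Σ(formed) = (2571) − (2532 + D) = +39 − D
Setting this equal to −299 kJ gives D = 338 kJ/mol.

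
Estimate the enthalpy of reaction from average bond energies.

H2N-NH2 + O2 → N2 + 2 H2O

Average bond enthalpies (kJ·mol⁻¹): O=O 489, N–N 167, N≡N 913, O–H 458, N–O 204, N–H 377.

Bonds broken (reactants):
  N–H: 4 × 377 = 1508
  N–N: 1 × 167 = 167
  O=O: 1 × 489 = 489
  Σ(broken) = 2164 kJ
Bonds formed (products):
  N≡N: 1 × 913 = 913
  O–H: 4 × 458 = 1832
  Σ(formed) = 2745 kJ
ΔH = Σ(broken) − Σ(formed) = 2164 − 2745 = −581 kJ

ΔH ≈ −581 kJ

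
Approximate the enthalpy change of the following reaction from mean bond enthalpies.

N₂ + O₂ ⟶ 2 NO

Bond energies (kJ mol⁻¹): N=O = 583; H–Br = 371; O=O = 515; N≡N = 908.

ΔH ≈ +257 kJ

Bonds broken (reactants):
  N≡N: 1 × 908 = 908
  O=O: 1 × 515 = 515
  Σ(broken) = 1423 kJ
Bonds formed (products):
  N=O: 2 × 583 = 1166
  Σ(formed) = 1166 kJ
ΔH = Σ(broken) − Σ(formed) = 1423 − 1166 = +257 kJ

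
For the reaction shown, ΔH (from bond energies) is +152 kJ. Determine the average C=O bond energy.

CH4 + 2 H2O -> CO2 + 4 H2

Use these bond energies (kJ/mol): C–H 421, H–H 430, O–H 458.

Let D be the C=O bond energy.
Σ(broken) = 4×421 + 4×458 = 3516
Σ(formed) = 2×D + 4×430 = 1720 + 2D
ΔH = Σ(broken) − Σ(formed) = (3516) − (1720 + 2D) = +1796 − 2D
Setting this equal to +152 kJ gives 2D = 1644, so D = 822 kJ/mol.

D(C=O) ≈ 822 kJ/mol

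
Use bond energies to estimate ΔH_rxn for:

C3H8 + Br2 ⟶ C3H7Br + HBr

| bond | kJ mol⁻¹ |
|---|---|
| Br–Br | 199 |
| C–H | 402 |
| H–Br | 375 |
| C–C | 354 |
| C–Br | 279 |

ΔH ≈ −53 kJ

Bonds broken (reactants):
  Br–Br: 1 × 199 = 199
  C–C: 2 × 354 = 708
  C–H: 8 × 402 = 3216
  Σ(broken) = 4123 kJ
Bonds formed (products):
  C–Br: 1 × 279 = 279
  C–C: 2 × 354 = 708
  C–H: 7 × 402 = 2814
  H–Br: 1 × 375 = 375
  Σ(formed) = 4176 kJ
ΔH = Σ(broken) − Σ(formed) = 4123 − 4176 = −53 kJ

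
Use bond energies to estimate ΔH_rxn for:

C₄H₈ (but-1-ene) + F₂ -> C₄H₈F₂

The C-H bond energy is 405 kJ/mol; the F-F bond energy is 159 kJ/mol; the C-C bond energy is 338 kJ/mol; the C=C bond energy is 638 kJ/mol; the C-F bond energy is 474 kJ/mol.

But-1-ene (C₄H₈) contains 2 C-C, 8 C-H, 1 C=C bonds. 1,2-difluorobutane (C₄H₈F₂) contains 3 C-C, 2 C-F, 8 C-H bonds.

ΔH ≈ −489 kJ

Bonds broken (reactants):
  C-C: 2 × 338 = 676
  C-H: 8 × 405 = 3240
  C=C: 1 × 638 = 638
  F-F: 1 × 159 = 159
  Σ(broken) = 4713 kJ
Bonds formed (products):
  C-C: 3 × 338 = 1014
  C-F: 2 × 474 = 948
  C-H: 8 × 405 = 3240
  Σ(formed) = 5202 kJ
ΔH = Σ(broken) − Σ(formed) = 4713 − 5202 = −489 kJ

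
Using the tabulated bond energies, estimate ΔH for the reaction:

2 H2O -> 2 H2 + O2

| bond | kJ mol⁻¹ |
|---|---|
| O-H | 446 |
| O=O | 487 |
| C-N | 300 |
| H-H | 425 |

Bonds broken (reactants):
  O-H: 4 × 446 = 1784
  Σ(broken) = 1784 kJ
Bonds formed (products):
  H-H: 2 × 425 = 850
  O=O: 1 × 487 = 487
  Σ(formed) = 1337 kJ
ΔH = Σ(broken) − Σ(formed) = 1784 − 1337 = +447 kJ

ΔH ≈ +447 kJ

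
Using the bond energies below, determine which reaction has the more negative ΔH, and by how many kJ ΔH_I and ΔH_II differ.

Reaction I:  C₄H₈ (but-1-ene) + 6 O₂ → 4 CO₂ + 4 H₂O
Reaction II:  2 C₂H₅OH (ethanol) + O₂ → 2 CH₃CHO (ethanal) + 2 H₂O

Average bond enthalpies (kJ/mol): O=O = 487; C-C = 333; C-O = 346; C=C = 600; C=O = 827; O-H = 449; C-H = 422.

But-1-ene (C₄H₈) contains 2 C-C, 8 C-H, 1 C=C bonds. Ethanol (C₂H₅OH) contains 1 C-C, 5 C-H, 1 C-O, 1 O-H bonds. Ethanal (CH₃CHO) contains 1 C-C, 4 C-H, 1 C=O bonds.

Reaction I, by 2115 kJ

Reaction I:
  Bonds broken (reactants):
    C-C: 2 × 333 = 666
    C-H: 8 × 422 = 3376
    C=C: 1 × 600 = 600
    O=O: 6 × 487 = 2922
    Σ(broken) = 7564 kJ
  Bonds formed (products):
    C=O: 8 × 827 = 6616
    O-H: 8 × 449 = 3592
    Σ(formed) = 10208 kJ
  ΔH_I = 7564 − 10208 = −2644 kJ
Reaction II:
  Bonds broken (reactants):
    C-C: 2 × 333 = 666
    C-H: 10 × 422 = 4220
    C-O: 2 × 346 = 692
    O-H: 2 × 449 = 898
    O=O: 1 × 487 = 487
    Σ(broken) = 6963 kJ
  Bonds formed (products):
    C-C: 2 × 333 = 666
    C-H: 8 × 422 = 3376
    C=O: 2 × 827 = 1654
    O-H: 4 × 449 = 1796
    Σ(formed) = 7492 kJ
  ΔH_II = 6963 − 7492 = −529 kJ
ΔH_I − ΔH_II = −2115 kJ, so reaction I has the more negative ΔH; |ΔH_I − ΔH_II| = 2115 kJ.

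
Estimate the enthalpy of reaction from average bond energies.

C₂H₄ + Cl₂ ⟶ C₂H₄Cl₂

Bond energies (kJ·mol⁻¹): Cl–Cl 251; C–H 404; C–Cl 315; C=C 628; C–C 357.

ΔH ≈ −108 kJ

Bonds broken (reactants):
  C–H: 4 × 404 = 1616
  C=C: 1 × 628 = 628
  Cl–Cl: 1 × 251 = 251
  Σ(broken) = 2495 kJ
Bonds formed (products):
  C–C: 1 × 357 = 357
  C–Cl: 2 × 315 = 630
  C–H: 4 × 404 = 1616
  Σ(formed) = 2603 kJ
ΔH = Σ(broken) − Σ(formed) = 2495 − 2603 = −108 kJ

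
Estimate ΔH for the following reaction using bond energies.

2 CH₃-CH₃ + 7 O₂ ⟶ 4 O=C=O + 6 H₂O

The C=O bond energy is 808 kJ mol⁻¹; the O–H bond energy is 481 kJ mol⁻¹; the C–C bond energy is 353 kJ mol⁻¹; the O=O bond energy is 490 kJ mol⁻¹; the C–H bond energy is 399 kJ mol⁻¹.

ΔH ≈ −3312 kJ

Bonds broken (reactants):
  C–C: 2 × 353 = 706
  C–H: 12 × 399 = 4788
  O=O: 7 × 490 = 3430
  Σ(broken) = 8924 kJ
Bonds formed (products):
  C=O: 8 × 808 = 6464
  O–H: 12 × 481 = 5772
  Σ(formed) = 12236 kJ
ΔH = Σ(broken) − Σ(formed) = 8924 − 12236 = −3312 kJ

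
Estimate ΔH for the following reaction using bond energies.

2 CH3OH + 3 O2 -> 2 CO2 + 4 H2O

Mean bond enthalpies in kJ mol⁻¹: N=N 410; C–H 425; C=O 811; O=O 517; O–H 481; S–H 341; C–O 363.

ΔH ≈ −1303 kJ

Bonds broken (reactants):
  C–H: 6 × 425 = 2550
  C–O: 2 × 363 = 726
  O–H: 2 × 481 = 962
  O=O: 3 × 517 = 1551
  Σ(broken) = 5789 kJ
Bonds formed (products):
  C=O: 4 × 811 = 3244
  O–H: 8 × 481 = 3848
  Σ(formed) = 7092 kJ
ΔH = Σ(broken) − Σ(formed) = 5789 − 7092 = −1303 kJ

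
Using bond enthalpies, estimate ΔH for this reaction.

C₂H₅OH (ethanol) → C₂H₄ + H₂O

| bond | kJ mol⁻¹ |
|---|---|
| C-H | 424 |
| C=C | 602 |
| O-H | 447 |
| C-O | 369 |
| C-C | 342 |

ΔH ≈ +86 kJ

Bonds broken (reactants):
  C-C: 1 × 342 = 342
  C-H: 5 × 424 = 2120
  C-O: 1 × 369 = 369
  O-H: 1 × 447 = 447
  Σ(broken) = 3278 kJ
Bonds formed (products):
  C-H: 4 × 424 = 1696
  C=C: 1 × 602 = 602
  O-H: 2 × 447 = 894
  Σ(formed) = 3192 kJ
ΔH = Σ(broken) − Σ(formed) = 3278 − 3192 = +86 kJ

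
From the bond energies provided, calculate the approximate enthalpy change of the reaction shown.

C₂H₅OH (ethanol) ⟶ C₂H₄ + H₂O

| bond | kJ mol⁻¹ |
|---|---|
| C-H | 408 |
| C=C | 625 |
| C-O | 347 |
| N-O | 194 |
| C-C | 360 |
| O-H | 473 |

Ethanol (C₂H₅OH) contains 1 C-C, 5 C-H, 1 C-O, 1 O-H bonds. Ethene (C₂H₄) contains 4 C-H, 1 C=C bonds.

Bonds broken (reactants):
  C-C: 1 × 360 = 360
  C-H: 5 × 408 = 2040
  C-O: 1 × 347 = 347
  O-H: 1 × 473 = 473
  Σ(broken) = 3220 kJ
Bonds formed (products):
  C-H: 4 × 408 = 1632
  C=C: 1 × 625 = 625
  O-H: 2 × 473 = 946
  Σ(formed) = 3203 kJ
ΔH = Σ(broken) − Σ(formed) = 3220 − 3203 = +17 kJ

ΔH ≈ +17 kJ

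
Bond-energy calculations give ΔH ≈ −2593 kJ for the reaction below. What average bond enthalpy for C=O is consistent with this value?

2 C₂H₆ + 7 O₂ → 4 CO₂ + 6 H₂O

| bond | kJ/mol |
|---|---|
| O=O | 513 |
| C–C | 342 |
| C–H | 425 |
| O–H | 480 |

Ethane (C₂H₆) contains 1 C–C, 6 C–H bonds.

D(C=O) ≈ 776 kJ/mol

Let D be the C=O bond energy.
Σ(broken) = 2×342 + 12×425 + 7×513 = 9375
Σ(formed) = 8×D + 12×480 = 5760 + 8D
ΔH = Σ(broken) − Σ(formed) = (9375) − (5760 + 8D) = +3615 − 8D
Setting this equal to −2593 kJ gives 8D = 6208, so D = 776 kJ/mol.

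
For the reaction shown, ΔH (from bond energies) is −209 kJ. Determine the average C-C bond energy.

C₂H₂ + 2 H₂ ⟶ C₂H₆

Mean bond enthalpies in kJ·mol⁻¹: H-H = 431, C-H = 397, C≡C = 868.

Let D be the C-C bond energy.
Σ(broken) = 1×868 + 2×397 + 2×431 = 2524
Σ(formed) = 1×D + 6×397 = 2382 + D
ΔH = Σ(broken) − Σ(formed) = (2524) − (2382 + D) = +142 − D
Setting this equal to −209 kJ gives D = 351 kJ/mol.

D(C-C) ≈ 351 kJ/mol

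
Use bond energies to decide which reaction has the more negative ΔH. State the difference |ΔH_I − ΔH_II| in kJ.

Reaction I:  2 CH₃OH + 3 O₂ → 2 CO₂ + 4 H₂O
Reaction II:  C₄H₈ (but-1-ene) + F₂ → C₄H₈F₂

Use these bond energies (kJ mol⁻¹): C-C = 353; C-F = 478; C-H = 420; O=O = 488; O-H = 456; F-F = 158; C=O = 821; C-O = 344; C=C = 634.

Reaction I:
  Bonds broken (reactants):
    C-H: 6 × 420 = 2520
    C-O: 2 × 344 = 688
    O-H: 2 × 456 = 912
    O=O: 3 × 488 = 1464
    Σ(broken) = 5584 kJ
  Bonds formed (products):
    C=O: 4 × 821 = 3284
    O-H: 8 × 456 = 3648
    Σ(formed) = 6932 kJ
  ΔH_I = 5584 − 6932 = −1348 kJ
Reaction II:
  Bonds broken (reactants):
    C-C: 2 × 353 = 706
    C-H: 8 × 420 = 3360
    C=C: 1 × 634 = 634
    F-F: 1 × 158 = 158
    Σ(broken) = 4858 kJ
  Bonds formed (products):
    C-C: 3 × 353 = 1059
    C-F: 2 × 478 = 956
    C-H: 8 × 420 = 3360
    Σ(formed) = 5375 kJ
  ΔH_II = 4858 − 5375 = −517 kJ
ΔH_I − ΔH_II = −831 kJ, so reaction I has the more negative ΔH; |ΔH_I − ΔH_II| = 831 kJ.

Reaction I, by 831 kJ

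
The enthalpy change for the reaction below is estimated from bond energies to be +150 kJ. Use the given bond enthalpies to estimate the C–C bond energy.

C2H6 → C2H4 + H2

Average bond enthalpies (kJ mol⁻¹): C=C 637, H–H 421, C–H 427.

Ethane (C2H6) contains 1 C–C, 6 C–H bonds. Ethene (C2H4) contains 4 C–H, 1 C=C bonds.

D(C–C) ≈ 354 kJ/mol

Let D be the C–C bond energy.
Σ(broken) = 1×D + 6×427 = 2562 + D
Σ(formed) = 4×427 + 1×637 + 1×421 = 2766
ΔH = Σ(broken) − Σ(formed) = (2562 + D) − (2766) = −204 + D
Setting this equal to +150 kJ gives D = 354 kJ/mol.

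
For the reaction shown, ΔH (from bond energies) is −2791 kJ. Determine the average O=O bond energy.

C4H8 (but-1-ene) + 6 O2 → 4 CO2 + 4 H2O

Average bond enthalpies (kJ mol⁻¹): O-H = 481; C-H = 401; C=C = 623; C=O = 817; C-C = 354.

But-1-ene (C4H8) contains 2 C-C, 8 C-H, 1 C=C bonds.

D(O=O) ≈ 509 kJ/mol

Let D be the O=O bond energy.
Σ(broken) = 2×354 + 8×401 + 1×623 + 6×D = 4539 + 6D
Σ(formed) = 8×817 + 8×481 = 10384
ΔH = Σ(broken) − Σ(formed) = (4539 + 6D) − (10384) = −5845 + 6D
Setting this equal to −2791 kJ gives 6D = 3054, so D = 509 kJ/mol.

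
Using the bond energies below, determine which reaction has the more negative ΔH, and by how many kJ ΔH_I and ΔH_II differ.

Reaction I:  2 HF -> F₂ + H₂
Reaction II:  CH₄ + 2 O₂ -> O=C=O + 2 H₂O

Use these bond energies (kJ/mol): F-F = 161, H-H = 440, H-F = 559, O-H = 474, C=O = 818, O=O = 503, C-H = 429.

Reaction I:
  Bonds broken (reactants):
    H-F: 2 × 559 = 1118
    Σ(broken) = 1118 kJ
  Bonds formed (products):
    F-F: 1 × 161 = 161
    H-H: 1 × 440 = 440
    Σ(formed) = 601 kJ
  ΔH_I = 1118 − 601 = +517 kJ
Reaction II:
  Bonds broken (reactants):
    C-H: 4 × 429 = 1716
    O=O: 2 × 503 = 1006
    Σ(broken) = 2722 kJ
  Bonds formed (products):
    C=O: 2 × 818 = 1636
    O-H: 4 × 474 = 1896
    Σ(formed) = 3532 kJ
  ΔH_II = 2722 − 3532 = −810 kJ
ΔH_I − ΔH_II = +1327 kJ, so reaction II has the more negative ΔH; |ΔH_I − ΔH_II| = 1327 kJ.

Reaction II, by 1327 kJ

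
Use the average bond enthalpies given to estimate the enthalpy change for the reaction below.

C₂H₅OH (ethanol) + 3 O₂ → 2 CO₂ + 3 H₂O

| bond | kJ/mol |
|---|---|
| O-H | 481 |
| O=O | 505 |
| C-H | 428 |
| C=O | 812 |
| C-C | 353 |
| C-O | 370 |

Bonds broken (reactants):
  C-C: 1 × 353 = 353
  C-H: 5 × 428 = 2140
  C-O: 1 × 370 = 370
  O-H: 1 × 481 = 481
  O=O: 3 × 505 = 1515
  Σ(broken) = 4859 kJ
Bonds formed (products):
  C=O: 4 × 812 = 3248
  O-H: 6 × 481 = 2886
  Σ(formed) = 6134 kJ
ΔH = Σ(broken) − Σ(formed) = 4859 − 6134 = −1275 kJ

ΔH ≈ −1275 kJ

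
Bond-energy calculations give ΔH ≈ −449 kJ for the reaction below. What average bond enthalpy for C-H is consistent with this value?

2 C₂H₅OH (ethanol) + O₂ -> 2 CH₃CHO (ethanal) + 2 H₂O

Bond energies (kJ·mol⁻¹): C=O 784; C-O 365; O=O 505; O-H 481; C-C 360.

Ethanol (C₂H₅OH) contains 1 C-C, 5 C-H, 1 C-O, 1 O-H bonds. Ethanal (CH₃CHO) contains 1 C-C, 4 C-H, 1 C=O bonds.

D(C-H) ≈ 423 kJ/mol

Let D be the C-H bond energy.
Σ(broken) = 2×360 + 10×D + 2×365 + 2×481 + 1×505 = 2917 + 10D
Σ(formed) = 2×360 + 8×D + 2×784 + 4×481 = 4212 + 8D
ΔH = Σ(broken) − Σ(formed) = (2917 + 10D) − (4212 + 8D) = −1295 + 2D
Setting this equal to −449 kJ gives 2D = 846, so D = 423 kJ/mol.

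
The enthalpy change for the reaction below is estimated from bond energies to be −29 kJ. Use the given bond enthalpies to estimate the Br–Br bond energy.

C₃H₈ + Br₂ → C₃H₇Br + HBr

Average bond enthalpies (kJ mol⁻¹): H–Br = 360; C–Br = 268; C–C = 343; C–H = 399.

D(Br–Br) ≈ 200 kJ/mol

Let D be the Br–Br bond energy.
Σ(broken) = 1×D + 2×343 + 8×399 = 3878 + D
Σ(formed) = 1×268 + 2×343 + 7×399 + 1×360 = 4107
ΔH = Σ(broken) − Σ(formed) = (3878 + D) − (4107) = −229 + D
Setting this equal to −29 kJ gives D = 200 kJ/mol.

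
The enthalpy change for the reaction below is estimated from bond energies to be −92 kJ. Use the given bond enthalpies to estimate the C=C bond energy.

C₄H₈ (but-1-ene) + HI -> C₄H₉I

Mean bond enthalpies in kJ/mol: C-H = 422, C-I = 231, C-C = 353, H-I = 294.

D(C=C) ≈ 620 kJ/mol

Let D be the C=C bond energy.
Σ(broken) = 2×353 + 8×422 + 1×D + 1×294 = 4376 + D
Σ(formed) = 3×353 + 9×422 + 1×231 = 5088
ΔH = Σ(broken) − Σ(formed) = (4376 + D) − (5088) = −712 + D
Setting this equal to −92 kJ gives D = 620 kJ/mol.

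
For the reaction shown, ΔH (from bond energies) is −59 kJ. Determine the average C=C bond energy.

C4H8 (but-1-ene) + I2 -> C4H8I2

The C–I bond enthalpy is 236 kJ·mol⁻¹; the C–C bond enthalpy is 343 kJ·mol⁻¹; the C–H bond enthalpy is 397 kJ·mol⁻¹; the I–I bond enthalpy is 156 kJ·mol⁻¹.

Let D be the C=C bond energy.
Σ(broken) = 2×343 + 8×397 + 1×D + 1×156 = 4018 + D
Σ(formed) = 3×343 + 8×397 + 2×236 = 4677
ΔH = Σ(broken) − Σ(formed) = (4018 + D) − (4677) = −659 + D
Setting this equal to −59 kJ gives D = 600 kJ/mol.

D(C=C) ≈ 600 kJ/mol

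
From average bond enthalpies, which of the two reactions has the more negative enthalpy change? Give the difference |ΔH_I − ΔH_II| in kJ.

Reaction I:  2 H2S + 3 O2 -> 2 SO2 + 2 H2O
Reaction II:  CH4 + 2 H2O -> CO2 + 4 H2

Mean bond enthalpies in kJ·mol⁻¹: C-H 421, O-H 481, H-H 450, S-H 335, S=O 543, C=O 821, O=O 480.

Reaction I, by 1482 kJ

Reaction I:
  Bonds broken (reactants):
    O=O: 3 × 480 = 1440
    S-H: 4 × 335 = 1340
    Σ(broken) = 2780 kJ
  Bonds formed (products):
    O-H: 4 × 481 = 1924
    S=O: 4 × 543 = 2172
    Σ(formed) = 4096 kJ
  ΔH_I = 2780 − 4096 = −1316 kJ
Reaction II:
  Bonds broken (reactants):
    C-H: 4 × 421 = 1684
    O-H: 4 × 481 = 1924
    Σ(broken) = 3608 kJ
  Bonds formed (products):
    C=O: 2 × 821 = 1642
    H-H: 4 × 450 = 1800
    Σ(formed) = 3442 kJ
  ΔH_II = 3608 − 3442 = +166 kJ
ΔH_I − ΔH_II = −1482 kJ, so reaction I has the more negative ΔH; |ΔH_I − ΔH_II| = 1482 kJ.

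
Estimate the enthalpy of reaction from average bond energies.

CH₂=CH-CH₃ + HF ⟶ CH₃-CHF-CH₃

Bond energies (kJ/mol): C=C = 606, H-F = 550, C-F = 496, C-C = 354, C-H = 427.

Bonds broken (reactants):
  C-C: 1 × 354 = 354
  C-H: 6 × 427 = 2562
  C=C: 1 × 606 = 606
  H-F: 1 × 550 = 550
  Σ(broken) = 4072 kJ
Bonds formed (products):
  C-C: 2 × 354 = 708
  C-F: 1 × 496 = 496
  C-H: 7 × 427 = 2989
  Σ(formed) = 4193 kJ
ΔH = Σ(broken) − Σ(formed) = 4072 − 4193 = −121 kJ

ΔH ≈ −121 kJ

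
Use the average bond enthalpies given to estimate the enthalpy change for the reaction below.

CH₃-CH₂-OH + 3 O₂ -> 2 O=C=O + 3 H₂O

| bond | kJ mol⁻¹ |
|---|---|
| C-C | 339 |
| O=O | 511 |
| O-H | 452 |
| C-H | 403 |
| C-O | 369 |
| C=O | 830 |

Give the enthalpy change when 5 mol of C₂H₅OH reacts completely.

ΔH = −6620 kJ

Bonds broken (reactants):
  C-C: 1 × 339 = 339
  C-H: 5 × 403 = 2015
  C-O: 1 × 369 = 369
  O-H: 1 × 452 = 452
  O=O: 3 × 511 = 1533
  Σ(broken) = 4708 kJ
Bonds formed (products):
  C=O: 4 × 830 = 3320
  O-H: 6 × 452 = 2712
  Σ(formed) = 6032 kJ
ΔH = Σ(broken) − Σ(formed) = 4708 − 6032 = −1324 kJ
For 5× the reaction as written: 5 × (−1324) = −6620 kJ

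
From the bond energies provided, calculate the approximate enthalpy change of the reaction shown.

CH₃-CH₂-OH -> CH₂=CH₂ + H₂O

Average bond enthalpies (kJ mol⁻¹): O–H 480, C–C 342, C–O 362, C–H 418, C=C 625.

ΔH ≈ +17 kJ

Bonds broken (reactants):
  C–C: 1 × 342 = 342
  C–H: 5 × 418 = 2090
  C–O: 1 × 362 = 362
  O–H: 1 × 480 = 480
  Σ(broken) = 3274 kJ
Bonds formed (products):
  C–H: 4 × 418 = 1672
  C=C: 1 × 625 = 625
  O–H: 2 × 480 = 960
  Σ(formed) = 3257 kJ
ΔH = Σ(broken) − Σ(formed) = 3274 − 3257 = +17 kJ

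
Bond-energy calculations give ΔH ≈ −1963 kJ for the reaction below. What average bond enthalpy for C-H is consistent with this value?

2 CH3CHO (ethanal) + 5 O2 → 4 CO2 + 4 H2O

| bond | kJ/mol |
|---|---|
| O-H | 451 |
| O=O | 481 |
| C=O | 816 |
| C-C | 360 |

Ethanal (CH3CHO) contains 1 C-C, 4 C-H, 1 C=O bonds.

Let D be the C-H bond energy.
Σ(broken) = 2×360 + 8×D + 2×816 + 5×481 = 4757 + 8D
Σ(formed) = 8×816 + 8×451 = 10136
ΔH = Σ(broken) − Σ(formed) = (4757 + 8D) − (10136) = −5379 + 8D
Setting this equal to −1963 kJ gives 8D = 3416, so D = 427 kJ/mol.

D(C-H) ≈ 427 kJ/mol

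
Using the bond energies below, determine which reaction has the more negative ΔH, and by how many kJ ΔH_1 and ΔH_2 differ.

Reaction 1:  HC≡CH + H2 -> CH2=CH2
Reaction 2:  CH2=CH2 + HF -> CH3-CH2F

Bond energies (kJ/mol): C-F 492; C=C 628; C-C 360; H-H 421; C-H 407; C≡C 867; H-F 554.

Reaction 1, by 77 kJ

Reaction 1:
  Bonds broken (reactants):
    C≡C: 1 × 867 = 867
    C-H: 2 × 407 = 814
    H-H: 1 × 421 = 421
    Σ(broken) = 2102 kJ
  Bonds formed (products):
    C-H: 4 × 407 = 1628
    C=C: 1 × 628 = 628
    Σ(formed) = 2256 kJ
  ΔH_1 = 2102 − 2256 = −154 kJ
Reaction 2:
  Bonds broken (reactants):
    C-H: 4 × 407 = 1628
    C=C: 1 × 628 = 628
    H-F: 1 × 554 = 554
    Σ(broken) = 2810 kJ
  Bonds formed (products):
    C-C: 1 × 360 = 360
    C-F: 1 × 492 = 492
    C-H: 5 × 407 = 2035
    Σ(formed) = 2887 kJ
  ΔH_2 = 2810 − 2887 = −77 kJ
ΔH_1 − ΔH_2 = −77 kJ, so reaction 1 has the more negative ΔH; |ΔH_1 − ΔH_2| = 77 kJ.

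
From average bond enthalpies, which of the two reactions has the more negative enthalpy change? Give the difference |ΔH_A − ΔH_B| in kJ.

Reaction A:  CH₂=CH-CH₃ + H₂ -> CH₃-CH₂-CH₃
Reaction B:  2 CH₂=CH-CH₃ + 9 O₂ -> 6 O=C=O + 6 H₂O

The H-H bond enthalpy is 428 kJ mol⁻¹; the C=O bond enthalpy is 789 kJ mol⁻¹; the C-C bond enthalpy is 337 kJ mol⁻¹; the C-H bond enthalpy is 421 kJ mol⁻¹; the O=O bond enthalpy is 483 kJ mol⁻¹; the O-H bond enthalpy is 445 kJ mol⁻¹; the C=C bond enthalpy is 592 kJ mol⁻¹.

Reaction B, by 3392 kJ

Reaction A:
  Bonds broken (reactants):
    C-C: 1 × 337 = 337
    C-H: 6 × 421 = 2526
    C=C: 1 × 592 = 592
    H-H: 1 × 428 = 428
    Σ(broken) = 3883 kJ
  Bonds formed (products):
    C-C: 2 × 337 = 674
    C-H: 8 × 421 = 3368
    Σ(formed) = 4042 kJ
  ΔH_A = 3883 − 4042 = −159 kJ
Reaction B:
  Bonds broken (reactants):
    C-C: 2 × 337 = 674
    C-H: 12 × 421 = 5052
    C=C: 2 × 592 = 1184
    O=O: 9 × 483 = 4347
    Σ(broken) = 11257 kJ
  Bonds formed (products):
    C=O: 12 × 789 = 9468
    O-H: 12 × 445 = 5340
    Σ(formed) = 14808 kJ
  ΔH_B = 11257 − 14808 = −3551 kJ
ΔH_A − ΔH_B = +3392 kJ, so reaction B has the more negative ΔH; |ΔH_A − ΔH_B| = 3392 kJ.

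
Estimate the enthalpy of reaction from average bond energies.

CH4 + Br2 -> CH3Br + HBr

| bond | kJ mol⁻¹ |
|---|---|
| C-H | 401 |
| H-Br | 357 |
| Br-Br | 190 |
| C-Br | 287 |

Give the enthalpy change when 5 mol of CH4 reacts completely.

Bonds broken (reactants):
  Br-Br: 1 × 190 = 190
  C-H: 4 × 401 = 1604
  Σ(broken) = 1794 kJ
Bonds formed (products):
  C-Br: 1 × 287 = 287
  C-H: 3 × 401 = 1203
  H-Br: 1 × 357 = 357
  Σ(formed) = 1847 kJ
ΔH = Σ(broken) − Σ(formed) = 1794 − 1847 = −53 kJ
For 5× the reaction as written: 5 × (−53) = −265 kJ

ΔH = −265 kJ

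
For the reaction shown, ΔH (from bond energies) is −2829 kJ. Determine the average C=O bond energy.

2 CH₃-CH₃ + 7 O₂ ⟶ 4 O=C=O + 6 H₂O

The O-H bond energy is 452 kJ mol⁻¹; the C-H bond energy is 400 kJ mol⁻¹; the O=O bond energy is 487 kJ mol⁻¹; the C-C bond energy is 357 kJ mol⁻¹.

Let D be the C=O bond energy.
Σ(broken) = 2×357 + 12×400 + 7×487 = 8923
Σ(formed) = 8×D + 12×452 = 5424 + 8D
ΔH = Σ(broken) − Σ(formed) = (8923) − (5424 + 8D) = +3499 − 8D
Setting this equal to −2829 kJ gives 8D = 6328, so D = 791 kJ/mol.

D(C=O) ≈ 791 kJ/mol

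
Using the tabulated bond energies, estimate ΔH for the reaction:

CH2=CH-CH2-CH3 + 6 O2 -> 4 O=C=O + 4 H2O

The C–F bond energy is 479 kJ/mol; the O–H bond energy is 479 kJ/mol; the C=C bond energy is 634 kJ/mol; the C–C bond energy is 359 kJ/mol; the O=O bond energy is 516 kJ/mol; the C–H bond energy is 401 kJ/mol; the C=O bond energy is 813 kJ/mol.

Bonds broken (reactants):
  C–C: 2 × 359 = 718
  C–H: 8 × 401 = 3208
  C=C: 1 × 634 = 634
  O=O: 6 × 516 = 3096
  Σ(broken) = 7656 kJ
Bonds formed (products):
  C=O: 8 × 813 = 6504
  O–H: 8 × 479 = 3832
  Σ(formed) = 10336 kJ
ΔH = Σ(broken) − Σ(formed) = 7656 − 10336 = −2680 kJ

ΔH ≈ −2680 kJ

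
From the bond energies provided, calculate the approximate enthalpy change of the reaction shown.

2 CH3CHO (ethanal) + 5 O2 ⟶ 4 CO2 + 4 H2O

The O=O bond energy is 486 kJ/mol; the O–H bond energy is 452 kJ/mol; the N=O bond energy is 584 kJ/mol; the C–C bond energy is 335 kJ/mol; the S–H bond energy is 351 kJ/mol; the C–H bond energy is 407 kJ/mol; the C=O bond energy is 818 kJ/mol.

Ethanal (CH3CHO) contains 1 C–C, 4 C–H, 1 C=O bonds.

ΔH ≈ −2168 kJ

Bonds broken (reactants):
  C–C: 2 × 335 = 670
  C–H: 8 × 407 = 3256
  C=O: 2 × 818 = 1636
  O=O: 5 × 486 = 2430
  Σ(broken) = 7992 kJ
Bonds formed (products):
  C=O: 8 × 818 = 6544
  O–H: 8 × 452 = 3616
  Σ(formed) = 10160 kJ
ΔH = Σ(broken) − Σ(formed) = 7992 − 10160 = −2168 kJ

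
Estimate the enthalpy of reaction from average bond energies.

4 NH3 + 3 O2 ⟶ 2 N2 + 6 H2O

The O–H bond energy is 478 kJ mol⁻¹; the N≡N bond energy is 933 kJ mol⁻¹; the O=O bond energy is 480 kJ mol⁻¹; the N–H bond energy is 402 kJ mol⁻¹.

Bonds broken (reactants):
  N–H: 12 × 402 = 4824
  O=O: 3 × 480 = 1440
  Σ(broken) = 6264 kJ
Bonds formed (products):
  N≡N: 2 × 933 = 1866
  O–H: 12 × 478 = 5736
  Σ(formed) = 7602 kJ
ΔH = Σ(broken) − Σ(formed) = 6264 − 7602 = −1338 kJ

ΔH ≈ −1338 kJ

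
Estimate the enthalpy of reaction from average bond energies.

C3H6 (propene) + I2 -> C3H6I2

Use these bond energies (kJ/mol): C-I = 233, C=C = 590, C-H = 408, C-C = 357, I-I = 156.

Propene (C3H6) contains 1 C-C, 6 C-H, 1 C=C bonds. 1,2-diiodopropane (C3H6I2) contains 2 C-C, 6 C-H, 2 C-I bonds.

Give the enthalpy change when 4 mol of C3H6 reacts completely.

Bonds broken (reactants):
  C-C: 1 × 357 = 357
  C-H: 6 × 408 = 2448
  C=C: 1 × 590 = 590
  I-I: 1 × 156 = 156
  Σ(broken) = 3551 kJ
Bonds formed (products):
  C-C: 2 × 357 = 714
  C-H: 6 × 408 = 2448
  C-I: 2 × 233 = 466
  Σ(formed) = 3628 kJ
ΔH = Σ(broken) − Σ(formed) = 3551 − 3628 = −77 kJ
For 4× the reaction as written: 4 × (−77) = −308 kJ

ΔH = −308 kJ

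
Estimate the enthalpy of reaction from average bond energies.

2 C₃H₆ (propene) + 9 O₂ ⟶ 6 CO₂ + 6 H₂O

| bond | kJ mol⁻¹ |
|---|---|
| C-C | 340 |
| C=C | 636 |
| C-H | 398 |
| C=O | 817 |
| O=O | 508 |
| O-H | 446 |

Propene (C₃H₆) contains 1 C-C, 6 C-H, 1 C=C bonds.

ΔH ≈ −3856 kJ

Bonds broken (reactants):
  C-C: 2 × 340 = 680
  C-H: 12 × 398 = 4776
  C=C: 2 × 636 = 1272
  O=O: 9 × 508 = 4572
  Σ(broken) = 11300 kJ
Bonds formed (products):
  C=O: 12 × 817 = 9804
  O-H: 12 × 446 = 5352
  Σ(formed) = 15156 kJ
ΔH = Σ(broken) − Σ(formed) = 11300 − 15156 = −3856 kJ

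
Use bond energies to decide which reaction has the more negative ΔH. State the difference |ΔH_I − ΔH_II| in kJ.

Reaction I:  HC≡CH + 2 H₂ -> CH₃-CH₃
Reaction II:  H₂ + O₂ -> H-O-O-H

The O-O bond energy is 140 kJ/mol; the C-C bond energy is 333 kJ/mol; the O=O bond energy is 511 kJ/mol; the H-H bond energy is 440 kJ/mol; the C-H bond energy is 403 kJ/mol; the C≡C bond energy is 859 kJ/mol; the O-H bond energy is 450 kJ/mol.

Reaction I, by 117 kJ

Reaction I:
  Bonds broken (reactants):
    C≡C: 1 × 859 = 859
    C-H: 2 × 403 = 806
    H-H: 2 × 440 = 880
    Σ(broken) = 2545 kJ
  Bonds formed (products):
    C-C: 1 × 333 = 333
    C-H: 6 × 403 = 2418
    Σ(formed) = 2751 kJ
  ΔH_I = 2545 − 2751 = −206 kJ
Reaction II:
  Bonds broken (reactants):
    H-H: 1 × 440 = 440
    O=O: 1 × 511 = 511
    Σ(broken) = 951 kJ
  Bonds formed (products):
    O-H: 2 × 450 = 900
    O-O: 1 × 140 = 140
    Σ(formed) = 1040 kJ
  ΔH_II = 951 − 1040 = −89 kJ
ΔH_I − ΔH_II = −117 kJ, so reaction I has the more negative ΔH; |ΔH_I − ΔH_II| = 117 kJ.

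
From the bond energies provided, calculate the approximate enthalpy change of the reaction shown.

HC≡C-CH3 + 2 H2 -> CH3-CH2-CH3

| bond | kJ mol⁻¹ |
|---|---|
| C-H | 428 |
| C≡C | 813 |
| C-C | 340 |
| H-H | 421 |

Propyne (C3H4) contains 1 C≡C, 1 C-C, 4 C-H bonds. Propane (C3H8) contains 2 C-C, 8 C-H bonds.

Bonds broken (reactants):
  C≡C: 1 × 813 = 813
  C-C: 1 × 340 = 340
  C-H: 4 × 428 = 1712
  H-H: 2 × 421 = 842
  Σ(broken) = 3707 kJ
Bonds formed (products):
  C-C: 2 × 340 = 680
  C-H: 8 × 428 = 3424
  Σ(formed) = 4104 kJ
ΔH = Σ(broken) − Σ(formed) = 3707 − 4104 = −397 kJ

ΔH ≈ −397 kJ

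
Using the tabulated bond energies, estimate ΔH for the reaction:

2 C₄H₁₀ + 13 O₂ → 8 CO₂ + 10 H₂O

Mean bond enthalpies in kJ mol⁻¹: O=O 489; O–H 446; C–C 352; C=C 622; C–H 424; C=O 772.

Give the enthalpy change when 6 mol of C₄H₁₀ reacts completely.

ΔH = −12969 kJ

Bonds broken (reactants):
  C–C: 6 × 352 = 2112
  C–H: 20 × 424 = 8480
  O=O: 13 × 489 = 6357
  Σ(broken) = 16949 kJ
Bonds formed (products):
  C=O: 16 × 772 = 12352
  O–H: 20 × 446 = 8920
  Σ(formed) = 21272 kJ
ΔH = Σ(broken) − Σ(formed) = 16949 − 21272 = −4323 kJ
For 3× the reaction as written: 3 × (−4323) = −12969 kJ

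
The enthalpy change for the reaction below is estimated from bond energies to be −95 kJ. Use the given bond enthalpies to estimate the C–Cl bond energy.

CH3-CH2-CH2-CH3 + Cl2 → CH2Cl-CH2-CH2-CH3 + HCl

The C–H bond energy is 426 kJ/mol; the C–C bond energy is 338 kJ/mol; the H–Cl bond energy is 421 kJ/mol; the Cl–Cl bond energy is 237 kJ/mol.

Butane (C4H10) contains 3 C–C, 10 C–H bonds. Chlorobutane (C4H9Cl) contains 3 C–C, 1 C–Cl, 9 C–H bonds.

D(C–Cl) ≈ 337 kJ/mol

Let D be the C–Cl bond energy.
Σ(broken) = 3×338 + 10×426 + 1×237 = 5511
Σ(formed) = 3×338 + 1×D + 9×426 + 1×421 = 5269 + D
ΔH = Σ(broken) − Σ(formed) = (5511) − (5269 + D) = +242 − D
Setting this equal to −95 kJ gives D = 337 kJ/mol.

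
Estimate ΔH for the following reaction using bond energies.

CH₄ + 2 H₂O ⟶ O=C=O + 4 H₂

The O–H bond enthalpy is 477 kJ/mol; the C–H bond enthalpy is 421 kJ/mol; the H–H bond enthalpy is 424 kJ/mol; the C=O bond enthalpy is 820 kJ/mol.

ΔH ≈ +256 kJ

Bonds broken (reactants):
  C–H: 4 × 421 = 1684
  O–H: 4 × 477 = 1908
  Σ(broken) = 3592 kJ
Bonds formed (products):
  C=O: 2 × 820 = 1640
  H–H: 4 × 424 = 1696
  Σ(formed) = 3336 kJ
ΔH = Σ(broken) − Σ(formed) = 3592 − 3336 = +256 kJ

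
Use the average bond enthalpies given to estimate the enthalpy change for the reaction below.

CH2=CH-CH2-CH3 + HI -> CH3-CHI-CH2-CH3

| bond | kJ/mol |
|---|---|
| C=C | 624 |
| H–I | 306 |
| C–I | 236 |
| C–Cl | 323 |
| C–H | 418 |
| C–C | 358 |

ΔH ≈ −82 kJ

Bonds broken (reactants):
  C–C: 2 × 358 = 716
  C–H: 8 × 418 = 3344
  C=C: 1 × 624 = 624
  H–I: 1 × 306 = 306
  Σ(broken) = 4990 kJ
Bonds formed (products):
  C–C: 3 × 358 = 1074
  C–H: 9 × 418 = 3762
  C–I: 1 × 236 = 236
  Σ(formed) = 5072 kJ
ΔH = Σ(broken) − Σ(formed) = 4990 − 5072 = −82 kJ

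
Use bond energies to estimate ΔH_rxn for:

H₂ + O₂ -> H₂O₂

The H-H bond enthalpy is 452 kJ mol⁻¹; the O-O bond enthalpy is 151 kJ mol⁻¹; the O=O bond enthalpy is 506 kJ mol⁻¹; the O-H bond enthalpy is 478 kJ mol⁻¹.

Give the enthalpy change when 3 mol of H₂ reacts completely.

ΔH = −447 kJ

Bonds broken (reactants):
  H-H: 1 × 452 = 452
  O=O: 1 × 506 = 506
  Σ(broken) = 958 kJ
Bonds formed (products):
  O-H: 2 × 478 = 956
  O-O: 1 × 151 = 151
  Σ(formed) = 1107 kJ
ΔH = Σ(broken) − Σ(formed) = 958 − 1107 = −149 kJ
For 3× the reaction as written: 3 × (−149) = −447 kJ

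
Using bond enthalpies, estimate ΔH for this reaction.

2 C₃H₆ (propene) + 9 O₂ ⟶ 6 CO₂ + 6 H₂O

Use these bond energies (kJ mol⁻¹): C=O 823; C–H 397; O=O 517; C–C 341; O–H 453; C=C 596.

ΔH ≈ −4021 kJ

Bonds broken (reactants):
  C–C: 2 × 341 = 682
  C–H: 12 × 397 = 4764
  C=C: 2 × 596 = 1192
  O=O: 9 × 517 = 4653
  Σ(broken) = 11291 kJ
Bonds formed (products):
  C=O: 12 × 823 = 9876
  O–H: 12 × 453 = 5436
  Σ(formed) = 15312 kJ
ΔH = Σ(broken) − Σ(formed) = 11291 − 15312 = −4021 kJ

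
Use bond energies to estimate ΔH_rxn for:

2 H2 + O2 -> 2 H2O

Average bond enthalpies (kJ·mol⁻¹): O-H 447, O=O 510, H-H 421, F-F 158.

ΔH ≈ −436 kJ

Bonds broken (reactants):
  H-H: 2 × 421 = 842
  O=O: 1 × 510 = 510
  Σ(broken) = 1352 kJ
Bonds formed (products):
  O-H: 4 × 447 = 1788
  Σ(formed) = 1788 kJ
ΔH = Σ(broken) − Σ(formed) = 1352 − 1788 = −436 kJ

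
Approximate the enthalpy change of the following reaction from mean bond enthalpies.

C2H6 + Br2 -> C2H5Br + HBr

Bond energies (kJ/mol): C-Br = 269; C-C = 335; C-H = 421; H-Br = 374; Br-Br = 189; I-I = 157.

Bonds broken (reactants):
  Br-Br: 1 × 189 = 189
  C-C: 1 × 335 = 335
  C-H: 6 × 421 = 2526
  Σ(broken) = 3050 kJ
Bonds formed (products):
  C-Br: 1 × 269 = 269
  C-C: 1 × 335 = 335
  C-H: 5 × 421 = 2105
  H-Br: 1 × 374 = 374
  Σ(formed) = 3083 kJ
ΔH = Σ(broken) − Σ(formed) = 3050 − 3083 = −33 kJ

ΔH ≈ −33 kJ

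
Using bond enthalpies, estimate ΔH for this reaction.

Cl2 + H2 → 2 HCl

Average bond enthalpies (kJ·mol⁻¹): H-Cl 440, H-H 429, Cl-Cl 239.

ΔH ≈ −212 kJ

Bonds broken (reactants):
  Cl-Cl: 1 × 239 = 239
  H-H: 1 × 429 = 429
  Σ(broken) = 668 kJ
Bonds formed (products):
  H-Cl: 2 × 440 = 880
  Σ(formed) = 880 kJ
ΔH = Σ(broken) − Σ(formed) = 668 − 880 = −212 kJ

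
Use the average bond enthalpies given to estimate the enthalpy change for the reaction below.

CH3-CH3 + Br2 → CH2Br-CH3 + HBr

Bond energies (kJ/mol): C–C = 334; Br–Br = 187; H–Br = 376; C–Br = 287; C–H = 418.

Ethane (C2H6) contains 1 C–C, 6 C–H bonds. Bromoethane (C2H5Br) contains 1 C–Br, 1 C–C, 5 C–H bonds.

Bonds broken (reactants):
  Br–Br: 1 × 187 = 187
  C–C: 1 × 334 = 334
  C–H: 6 × 418 = 2508
  Σ(broken) = 3029 kJ
Bonds formed (products):
  C–Br: 1 × 287 = 287
  C–C: 1 × 334 = 334
  C–H: 5 × 418 = 2090
  H–Br: 1 × 376 = 376
  Σ(formed) = 3087 kJ
ΔH = Σ(broken) − Σ(formed) = 3029 − 3087 = −58 kJ

ΔH ≈ −58 kJ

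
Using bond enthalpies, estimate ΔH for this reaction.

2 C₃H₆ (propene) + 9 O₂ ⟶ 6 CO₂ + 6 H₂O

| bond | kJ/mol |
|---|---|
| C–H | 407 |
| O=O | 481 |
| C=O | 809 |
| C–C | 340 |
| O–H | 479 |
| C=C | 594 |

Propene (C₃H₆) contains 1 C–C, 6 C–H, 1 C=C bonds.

Bonds broken (reactants):
  C–C: 2 × 340 = 680
  C–H: 12 × 407 = 4884
  C=C: 2 × 594 = 1188
  O=O: 9 × 481 = 4329
  Σ(broken) = 11081 kJ
Bonds formed (products):
  C=O: 12 × 809 = 9708
  O–H: 12 × 479 = 5748
  Σ(formed) = 15456 kJ
ΔH = Σ(broken) − Σ(formed) = 11081 − 15456 = −4375 kJ

ΔH ≈ −4375 kJ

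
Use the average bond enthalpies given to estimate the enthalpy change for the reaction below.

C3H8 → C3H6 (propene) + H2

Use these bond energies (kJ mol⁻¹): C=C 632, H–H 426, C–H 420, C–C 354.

ΔH ≈ +136 kJ

Bonds broken (reactants):
  C–C: 2 × 354 = 708
  C–H: 8 × 420 = 3360
  Σ(broken) = 4068 kJ
Bonds formed (products):
  C–C: 1 × 354 = 354
  C–H: 6 × 420 = 2520
  C=C: 1 × 632 = 632
  H–H: 1 × 426 = 426
  Σ(formed) = 3932 kJ
ΔH = Σ(broken) − Σ(formed) = 4068 − 3932 = +136 kJ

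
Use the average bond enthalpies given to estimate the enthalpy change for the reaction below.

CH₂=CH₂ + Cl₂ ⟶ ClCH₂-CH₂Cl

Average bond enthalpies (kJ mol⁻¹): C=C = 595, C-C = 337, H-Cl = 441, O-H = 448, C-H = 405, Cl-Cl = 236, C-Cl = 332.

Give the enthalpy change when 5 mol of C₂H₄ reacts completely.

ΔH = −850 kJ

Bonds broken (reactants):
  C-H: 4 × 405 = 1620
  C=C: 1 × 595 = 595
  Cl-Cl: 1 × 236 = 236
  Σ(broken) = 2451 kJ
Bonds formed (products):
  C-C: 1 × 337 = 337
  C-Cl: 2 × 332 = 664
  C-H: 4 × 405 = 1620
  Σ(formed) = 2621 kJ
ΔH = Σ(broken) − Σ(formed) = 2451 − 2621 = −170 kJ
For 5× the reaction as written: 5 × (−170) = −850 kJ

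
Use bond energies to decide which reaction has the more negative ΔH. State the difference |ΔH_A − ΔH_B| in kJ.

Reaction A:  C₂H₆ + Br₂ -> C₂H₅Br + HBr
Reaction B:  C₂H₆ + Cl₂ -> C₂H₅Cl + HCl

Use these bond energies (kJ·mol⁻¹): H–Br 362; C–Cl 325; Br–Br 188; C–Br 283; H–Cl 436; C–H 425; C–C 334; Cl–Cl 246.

Reaction B, by 58 kJ

Reaction A:
  Bonds broken (reactants):
    Br–Br: 1 × 188 = 188
    C–C: 1 × 334 = 334
    C–H: 6 × 425 = 2550
    Σ(broken) = 3072 kJ
  Bonds formed (products):
    C–Br: 1 × 283 = 283
    C–C: 1 × 334 = 334
    C–H: 5 × 425 = 2125
    H–Br: 1 × 362 = 362
    Σ(formed) = 3104 kJ
  ΔH_A = 3072 − 3104 = −32 kJ
Reaction B:
  Bonds broken (reactants):
    C–C: 1 × 334 = 334
    C–H: 6 × 425 = 2550
    Cl–Cl: 1 × 246 = 246
    Σ(broken) = 3130 kJ
  Bonds formed (products):
    C–C: 1 × 334 = 334
    C–Cl: 1 × 325 = 325
    C–H: 5 × 425 = 2125
    H–Cl: 1 × 436 = 436
    Σ(formed) = 3220 kJ
  ΔH_B = 3130 − 3220 = −90 kJ
ΔH_A − ΔH_B = +58 kJ, so reaction B has the more negative ΔH; |ΔH_A − ΔH_B| = 58 kJ.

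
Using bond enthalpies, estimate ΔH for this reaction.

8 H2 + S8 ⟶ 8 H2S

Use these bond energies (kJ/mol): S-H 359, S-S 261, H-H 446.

Bonds broken (reactants):
  H-H: 8 × 446 = 3568
  S-S: 8 × 261 = 2088
  Σ(broken) = 5656 kJ
Bonds formed (products):
  S-H: 16 × 359 = 5744
  Σ(formed) = 5744 kJ
ΔH = Σ(broken) − Σ(formed) = 5656 − 5744 = −88 kJ

ΔH ≈ −88 kJ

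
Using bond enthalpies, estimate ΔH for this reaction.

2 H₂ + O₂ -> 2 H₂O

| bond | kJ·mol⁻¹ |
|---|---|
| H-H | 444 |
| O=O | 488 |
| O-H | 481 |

ΔH ≈ −548 kJ

Bonds broken (reactants):
  H-H: 2 × 444 = 888
  O=O: 1 × 488 = 488
  Σ(broken) = 1376 kJ
Bonds formed (products):
  O-H: 4 × 481 = 1924
  Σ(formed) = 1924 kJ
ΔH = Σ(broken) − Σ(formed) = 1376 − 1924 = −548 kJ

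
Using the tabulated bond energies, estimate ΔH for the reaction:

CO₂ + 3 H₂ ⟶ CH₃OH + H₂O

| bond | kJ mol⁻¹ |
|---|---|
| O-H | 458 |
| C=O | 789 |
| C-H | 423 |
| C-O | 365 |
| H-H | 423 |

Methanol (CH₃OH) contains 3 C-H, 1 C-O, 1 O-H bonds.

Bonds broken (reactants):
  C=O: 2 × 789 = 1578
  H-H: 3 × 423 = 1269
  Σ(broken) = 2847 kJ
Bonds formed (products):
  C-H: 3 × 423 = 1269
  C-O: 1 × 365 = 365
  O-H: 3 × 458 = 1374
  Σ(formed) = 3008 kJ
ΔH = Σ(broken) − Σ(formed) = 2847 − 3008 = −161 kJ

ΔH ≈ −161 kJ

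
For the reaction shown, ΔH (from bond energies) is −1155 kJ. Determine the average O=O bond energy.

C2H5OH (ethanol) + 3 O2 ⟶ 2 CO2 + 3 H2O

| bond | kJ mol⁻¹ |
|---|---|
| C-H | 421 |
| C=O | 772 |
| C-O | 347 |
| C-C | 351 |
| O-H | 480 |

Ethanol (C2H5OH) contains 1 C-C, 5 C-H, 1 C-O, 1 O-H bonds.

D(O=O) ≈ 510 kJ/mol

Let D be the O=O bond energy.
Σ(broken) = 1×351 + 5×421 + 1×347 + 1×480 + 3×D = 3283 + 3D
Σ(formed) = 4×772 + 6×480 = 5968
ΔH = Σ(broken) − Σ(formed) = (3283 + 3D) − (5968) = −2685 + 3D
Setting this equal to −1155 kJ gives 3D = 1530, so D = 510 kJ/mol.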